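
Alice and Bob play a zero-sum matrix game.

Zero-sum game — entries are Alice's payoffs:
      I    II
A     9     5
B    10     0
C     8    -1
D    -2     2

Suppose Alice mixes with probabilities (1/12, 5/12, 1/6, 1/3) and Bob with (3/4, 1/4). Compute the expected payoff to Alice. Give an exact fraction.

53/12

Against (3/4, 1/4), each row's expected payoff is A: 8; B: 15/2; C: 23/4; D: -1.
Taking the (1/12, 5/12, 1/6, 1/3)-weighted average: (1/12)·(8) + (5/12)·(15/2) + (1/6)·(23/4) + (1/3)·(-1) = 53/12.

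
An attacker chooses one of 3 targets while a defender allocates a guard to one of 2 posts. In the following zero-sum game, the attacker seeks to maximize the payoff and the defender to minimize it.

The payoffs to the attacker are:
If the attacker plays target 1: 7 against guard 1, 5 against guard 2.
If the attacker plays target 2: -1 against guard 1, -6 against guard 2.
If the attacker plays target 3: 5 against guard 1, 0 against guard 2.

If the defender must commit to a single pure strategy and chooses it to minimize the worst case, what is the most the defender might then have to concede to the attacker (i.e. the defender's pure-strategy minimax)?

5

The worst case (largest entry) in each column is guard 1: 7, guard 2: 5.
The best (smallest) of these is 5.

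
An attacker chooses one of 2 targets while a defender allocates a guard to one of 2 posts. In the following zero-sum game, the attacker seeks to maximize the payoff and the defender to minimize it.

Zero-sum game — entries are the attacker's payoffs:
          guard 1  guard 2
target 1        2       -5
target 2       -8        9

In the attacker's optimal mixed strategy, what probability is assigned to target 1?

Row minima are -5 and -8, so the attacker's maximin is -5; column maxima are 2 and 9, so the defender's minimax is 2. These differ, so the equilibrium is in mixed strategies.
Let the attacker play target 1 with probability p. The defender is indifferent when 2p − 8(1−p) = −5p + 9(1−p), giving p = 17/24.

17/24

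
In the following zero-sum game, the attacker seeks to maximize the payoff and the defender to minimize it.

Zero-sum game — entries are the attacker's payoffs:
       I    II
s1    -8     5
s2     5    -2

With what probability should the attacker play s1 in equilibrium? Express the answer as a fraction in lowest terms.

7/20

Row minima are -8 and -2, so the attacker's maximin is -2; column maxima are 5 and 5, so the defender's minimax is 5. These differ, so the equilibrium is in mixed strategies.
Let the attacker play s1 with probability p. The defender is indifferent when −8p + 5(1−p) = 5p − 2(1−p), giving p = 7/20.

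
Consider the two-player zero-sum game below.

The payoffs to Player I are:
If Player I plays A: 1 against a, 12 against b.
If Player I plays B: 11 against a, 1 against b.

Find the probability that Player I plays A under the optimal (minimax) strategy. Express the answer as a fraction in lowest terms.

10/21

Row minima are 1 and 1, so Player I's maximin is 1; column maxima are 11 and 12, so Player II's minimax is 11. These differ, so the equilibrium is in mixed strategies.
Let Player I play A with probability p. Player II is indifferent when p + 11(1−p) = 12p + (1−p), giving p = 10/21.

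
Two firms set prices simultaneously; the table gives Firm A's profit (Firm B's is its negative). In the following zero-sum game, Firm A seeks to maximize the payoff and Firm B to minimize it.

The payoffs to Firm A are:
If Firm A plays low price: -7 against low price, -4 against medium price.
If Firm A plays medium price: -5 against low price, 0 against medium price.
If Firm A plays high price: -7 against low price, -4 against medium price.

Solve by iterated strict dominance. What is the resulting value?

Column medium price is strictly dominated by low price for Firm B (-7<-4, -5<0, -7<-4); eliminate medium price.
Row low price is strictly dominated by row medium price (-5>-7); eliminate low price.
Row high price is strictly dominated by row medium price (-5>-7); eliminate high price.
Only (medium price, low price) remains, with payoff -5.

-5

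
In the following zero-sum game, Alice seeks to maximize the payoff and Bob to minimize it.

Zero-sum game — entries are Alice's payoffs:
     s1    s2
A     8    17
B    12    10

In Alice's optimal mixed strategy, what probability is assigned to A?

2/11

Row minima are 8 and 10, so Alice's maximin is 10; column maxima are 12 and 17, so Bob's minimax is 12. These differ, so the equilibrium is in mixed strategies.
Let Alice play A with probability p. Bob is indifferent when 8p + 12(1−p) = 17p + 10(1−p), giving p = 2/11.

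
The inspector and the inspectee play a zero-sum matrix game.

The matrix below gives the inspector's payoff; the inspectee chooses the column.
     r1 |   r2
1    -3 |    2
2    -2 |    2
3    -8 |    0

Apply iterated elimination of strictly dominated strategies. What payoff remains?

Column r2 is strictly dominated by r1 for the inspectee (-3<2, -2<2, -8<0); eliminate r2.
Row 3 is strictly dominated by row 1 (-3>-8); eliminate 3.
Row 1 is strictly dominated by row 2 (-2>-3); eliminate 1.
Only (2, r1) remains, with payoff -2.

-2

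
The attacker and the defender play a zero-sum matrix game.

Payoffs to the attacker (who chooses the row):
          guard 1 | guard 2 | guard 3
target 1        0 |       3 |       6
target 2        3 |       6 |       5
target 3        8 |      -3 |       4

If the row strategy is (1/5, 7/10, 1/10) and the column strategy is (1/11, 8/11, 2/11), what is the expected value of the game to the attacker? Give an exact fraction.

491/110

Against (1/11, 8/11, 2/11), each row's expected payoff is target 1: 36/11; target 2: 61/11; target 3: -8/11.
Taking the (1/5, 7/10, 1/10)-weighted average: (1/5)·(36/11) + (7/10)·(61/11) + (1/10)·(-8/11) = 491/110.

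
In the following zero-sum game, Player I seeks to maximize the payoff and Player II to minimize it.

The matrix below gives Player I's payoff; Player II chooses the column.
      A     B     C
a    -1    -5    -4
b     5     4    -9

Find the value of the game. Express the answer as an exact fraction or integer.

-61/14

Column A is strictly dominated by B for Player II (it gives Player I more in every row).
The remaining 2×2 game on (a, b) × (B, C) has no saddle point. Let Player I play a with probability p; indifference gives −5p + 4(1−p) = −4p − 9(1−p), so p = 13/14.
Similarly Player II's optimal q on B is 5/14, and the value is -5·(5/14) + (-4)·(9/14) = -61/14.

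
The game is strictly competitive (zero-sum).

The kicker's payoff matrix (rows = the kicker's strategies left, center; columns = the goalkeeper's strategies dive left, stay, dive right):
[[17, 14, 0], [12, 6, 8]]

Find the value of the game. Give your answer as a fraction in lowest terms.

Column dive left is strictly dominated by stay for the goalkeeper (it gives the kicker more in every row).
The remaining 2×2 game on (left, center) × (stay, dive right) has no saddle point. Let the kicker play left with probability p; indifference gives 14p + 6(1−p) = 8(1−p), so p = 1/8.
Similarly the goalkeeper's optimal q on stay is 1/2, and the value is 14·(1/2) + (0)·(1/2) = 7.

7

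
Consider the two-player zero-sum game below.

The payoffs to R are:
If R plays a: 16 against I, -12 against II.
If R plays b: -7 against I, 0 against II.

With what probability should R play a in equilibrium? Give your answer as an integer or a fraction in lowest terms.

1/5

Row minima are -12 and -7, so R's maximin is -7; column maxima are 16 and 0, so C's minimax is 0. These differ, so the equilibrium is in mixed strategies.
Let R play a with probability p. C is indifferent when 16p − 7(1−p) = −12p, giving p = 1/5.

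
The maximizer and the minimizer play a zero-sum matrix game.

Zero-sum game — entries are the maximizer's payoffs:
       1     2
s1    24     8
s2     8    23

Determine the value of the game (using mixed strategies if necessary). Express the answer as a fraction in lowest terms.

Row minima are 8 and 8, so the maximizer's maximin is 8; column maxima are 24 and 23, so the minimizer's minimax is 23. These differ, so the equilibrium is in mixed strategies.
Let the maximizer play s1 with probability p. The minimizer is indifferent when 24p + 8(1−p) = 8p + 23(1−p), giving p = 15/31.
Let the minimizer play 1 with probability q. The maximizer is indifferent when 24q + 8(1−q) = 8q + 23(1−q), giving q = 15/31.
The value is 24·(15/31) + (8)·(16/31) = 488/31.

488/31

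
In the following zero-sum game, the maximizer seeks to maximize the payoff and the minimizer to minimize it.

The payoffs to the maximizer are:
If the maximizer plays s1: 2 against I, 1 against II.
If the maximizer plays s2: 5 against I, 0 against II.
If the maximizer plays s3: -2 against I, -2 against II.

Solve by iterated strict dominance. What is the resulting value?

Row s3 is strictly dominated by row s1 (2>-2, 1>-2); eliminate s3.
Column I is strictly dominated by II for the minimizer (1<2, 0<5); eliminate I.
Row s2 is strictly dominated by row s1 (1>0); eliminate s2.
Only (s1, II) remains, with payoff 1.

1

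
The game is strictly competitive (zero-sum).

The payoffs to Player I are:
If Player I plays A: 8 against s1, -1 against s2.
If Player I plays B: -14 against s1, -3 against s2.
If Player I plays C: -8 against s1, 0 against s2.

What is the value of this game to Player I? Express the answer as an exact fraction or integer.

-8/17

Row B is strictly dominated by row C, so Player I never plays it.
The remaining 2×2 game on (A, C) × (s1, s2) has no saddle point. Let Player I play A with probability p; indifference gives 8p − 8(1−p) = −p, so p = 8/17.
Similarly Player II's optimal q on s1 is 1/17, and the value is 8·(1/17) + (-1)·(16/17) = -8/17.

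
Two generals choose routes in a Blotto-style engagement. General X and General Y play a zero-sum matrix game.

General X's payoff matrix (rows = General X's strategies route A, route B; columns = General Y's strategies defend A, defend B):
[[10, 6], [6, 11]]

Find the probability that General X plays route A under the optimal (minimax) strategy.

5/9

Row minima are 6 and 6, so General X's maximin is 6; column maxima are 10 and 11, so General Y's minimax is 10. These differ, so the equilibrium is in mixed strategies.
Let General X play route A with probability p. General Y is indifferent when 10p + 6(1−p) = 6p + 11(1−p), giving p = 5/9.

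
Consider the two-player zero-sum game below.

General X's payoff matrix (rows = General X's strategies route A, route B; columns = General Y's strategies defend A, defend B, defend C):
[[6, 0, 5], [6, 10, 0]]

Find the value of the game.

10/3

Column defend A is strictly dominated by defend C for General Y (it gives General X more in every row).
The remaining 2×2 game on (route A, route B) × (defend B, defend C) has no saddle point. Let General X play route A with probability p; indifference gives 10(1−p) = 5p, so p = 2/3.
Similarly General Y's optimal q on defend B is 1/3, and the value is 0·(1/3) + (5)·(2/3) = 10/3.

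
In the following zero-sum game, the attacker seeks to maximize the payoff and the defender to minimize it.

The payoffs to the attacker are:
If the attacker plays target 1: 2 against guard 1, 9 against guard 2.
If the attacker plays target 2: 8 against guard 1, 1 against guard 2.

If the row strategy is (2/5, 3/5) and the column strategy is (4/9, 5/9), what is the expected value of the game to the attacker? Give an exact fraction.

Against (4/9, 5/9), each row's expected payoff is target 1: 53/9; target 2: 37/9.
Taking the (2/5, 3/5)-weighted average: (2/5)·(53/9) + (3/5)·(37/9) = 217/45.

217/45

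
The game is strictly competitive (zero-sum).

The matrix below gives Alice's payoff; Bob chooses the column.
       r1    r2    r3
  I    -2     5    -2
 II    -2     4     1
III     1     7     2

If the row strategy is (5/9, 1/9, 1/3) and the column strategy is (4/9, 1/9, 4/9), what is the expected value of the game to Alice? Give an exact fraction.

Against (4/9, 1/9, 4/9), each row's expected payoff is I: -11/9; II: 0; III: 19/9.
Taking the (5/9, 1/9, 1/3)-weighted average: (5/9)·(-11/9) + (1/9)·(0) + (1/3)·(19/9) = 2/81.

2/81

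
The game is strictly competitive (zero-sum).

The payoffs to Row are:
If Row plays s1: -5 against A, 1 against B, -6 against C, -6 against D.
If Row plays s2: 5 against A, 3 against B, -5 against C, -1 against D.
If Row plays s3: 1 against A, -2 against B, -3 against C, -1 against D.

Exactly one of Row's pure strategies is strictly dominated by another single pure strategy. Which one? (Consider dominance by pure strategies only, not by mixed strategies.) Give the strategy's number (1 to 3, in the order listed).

Compare s1 with s2: 5 > -5, 3 > 1, -5 > -6, -1 > -6.
So s2 strictly dominates s1 for Row; s1 is strictly dominated.

1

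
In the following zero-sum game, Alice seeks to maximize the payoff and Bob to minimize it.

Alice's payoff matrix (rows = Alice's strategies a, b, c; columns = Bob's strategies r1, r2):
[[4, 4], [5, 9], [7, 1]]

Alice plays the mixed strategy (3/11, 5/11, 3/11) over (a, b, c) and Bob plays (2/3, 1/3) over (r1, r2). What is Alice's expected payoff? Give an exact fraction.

16/3

Against (2/3, 1/3), each row's expected payoff is a: 4; b: 19/3; c: 5.
Taking the (3/11, 5/11, 3/11)-weighted average: (3/11)·(4) + (5/11)·(19/3) + (3/11)·(5) = 16/3.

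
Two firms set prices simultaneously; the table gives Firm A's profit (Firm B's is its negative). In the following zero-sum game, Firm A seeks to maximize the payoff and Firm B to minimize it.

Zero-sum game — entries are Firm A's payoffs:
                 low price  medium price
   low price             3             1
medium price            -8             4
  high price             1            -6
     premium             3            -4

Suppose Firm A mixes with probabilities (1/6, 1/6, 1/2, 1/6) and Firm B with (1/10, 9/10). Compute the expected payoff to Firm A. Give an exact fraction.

-38/15

Against (1/10, 9/10), each row's expected payoff is low price: 6/5; medium price: 14/5; high price: -53/10; premium: -33/10.
Taking the (1/6, 1/6, 1/2, 1/6)-weighted average: (1/6)·(6/5) + (1/6)·(14/5) + (1/2)·(-53/10) + (1/6)·(-33/10) = -38/15.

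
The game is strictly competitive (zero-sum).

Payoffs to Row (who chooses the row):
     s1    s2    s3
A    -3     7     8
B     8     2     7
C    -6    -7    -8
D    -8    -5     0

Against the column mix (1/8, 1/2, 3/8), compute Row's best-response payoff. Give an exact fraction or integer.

49/8

A: (-3)·(1/8) + (7)·(1/2) + (8)·(3/8) = 49/8.
B: (8)·(1/8) + (2)·(1/2) + (7)·(3/8) = 37/8.
C: (-6)·(1/8) + (-7)·(1/2) + (-8)·(3/8) = -29/4.
D: (-8)·(1/8) + (-5)·(1/2) + (0)·(3/8) = -7/2.
The best pure response is A with expected payoff 49/8.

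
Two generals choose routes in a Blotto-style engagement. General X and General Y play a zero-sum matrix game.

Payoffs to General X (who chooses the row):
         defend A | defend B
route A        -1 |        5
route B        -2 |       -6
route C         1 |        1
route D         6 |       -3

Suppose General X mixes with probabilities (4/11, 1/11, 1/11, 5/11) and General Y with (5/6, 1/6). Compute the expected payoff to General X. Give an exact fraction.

125/66

Against (5/6, 1/6), each row's expected payoff is route A: 0; route B: -8/3; route C: 1; route D: 9/2.
Taking the (4/11, 1/11, 1/11, 5/11)-weighted average: (4/11)·(0) + (1/11)·(-8/3) + (1/11)·(1) + (5/11)·(9/2) = 125/66.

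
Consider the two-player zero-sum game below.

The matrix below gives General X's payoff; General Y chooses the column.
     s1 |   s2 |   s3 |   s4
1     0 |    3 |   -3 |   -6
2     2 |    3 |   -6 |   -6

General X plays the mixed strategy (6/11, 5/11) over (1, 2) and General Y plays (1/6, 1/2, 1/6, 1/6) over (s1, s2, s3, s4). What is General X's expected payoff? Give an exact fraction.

Against (1/6, 1/2, 1/6, 1/6), each row's expected payoff is 1: 0; 2: -1/6.
Taking the (6/11, 5/11)-weighted average: (6/11)·(0) + (5/11)·(-1/6) = -5/66.

-5/66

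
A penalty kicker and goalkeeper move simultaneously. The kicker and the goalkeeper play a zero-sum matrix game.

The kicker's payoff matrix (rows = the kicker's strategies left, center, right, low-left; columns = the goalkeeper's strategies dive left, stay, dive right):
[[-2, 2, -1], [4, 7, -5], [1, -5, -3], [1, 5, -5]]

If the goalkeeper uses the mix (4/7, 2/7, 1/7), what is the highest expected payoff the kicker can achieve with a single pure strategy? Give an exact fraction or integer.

25/7

left: (-2)·(4/7) + (2)·(2/7) + (-1)·(1/7) = -5/7.
center: (4)·(4/7) + (7)·(2/7) + (-5)·(1/7) = 25/7.
right: (1)·(4/7) + (-5)·(2/7) + (-3)·(1/7) = -9/7.
low-left: (1)·(4/7) + (5)·(2/7) + (-5)·(1/7) = 9/7.
The best pure response is center with expected payoff 25/7.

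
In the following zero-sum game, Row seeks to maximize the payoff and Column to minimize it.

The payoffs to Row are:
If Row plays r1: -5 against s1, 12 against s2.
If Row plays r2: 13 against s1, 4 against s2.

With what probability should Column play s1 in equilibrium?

4/13

Row minima are -5 and 4, so Row's maximin is 4; column maxima are 13 and 12, so Column's minimax is 12. These differ, so the equilibrium is in mixed strategies.
Let Column play s1 with probability q. Row is indifferent when −5q + 12(1−q) = 13q + 4(1−q), giving q = 4/13.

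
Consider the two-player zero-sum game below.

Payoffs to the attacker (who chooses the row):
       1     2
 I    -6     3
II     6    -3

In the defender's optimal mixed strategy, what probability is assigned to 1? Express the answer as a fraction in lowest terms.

1/3

Row minima are -6 and -3, so the attacker's maximin is -3; column maxima are 6 and 3, so the defender's minimax is 3. These differ, so the equilibrium is in mixed strategies.
Let the defender play 1 with probability q. The attacker is indifferent when −6q + 3(1−q) = 6q − 3(1−q), giving q = 1/3.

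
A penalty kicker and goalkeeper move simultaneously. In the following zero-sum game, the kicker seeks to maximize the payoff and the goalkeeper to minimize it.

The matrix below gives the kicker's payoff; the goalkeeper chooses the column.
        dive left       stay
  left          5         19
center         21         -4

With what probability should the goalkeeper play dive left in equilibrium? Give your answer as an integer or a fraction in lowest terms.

23/39

Row minima are 5 and -4, so the kicker's maximin is 5; column maxima are 21 and 19, so the goalkeeper's minimax is 19. These differ, so the equilibrium is in mixed strategies.
Let the goalkeeper play dive left with probability q. The kicker is indifferent when 5q + 19(1−q) = 21q − 4(1−q), giving q = 23/39.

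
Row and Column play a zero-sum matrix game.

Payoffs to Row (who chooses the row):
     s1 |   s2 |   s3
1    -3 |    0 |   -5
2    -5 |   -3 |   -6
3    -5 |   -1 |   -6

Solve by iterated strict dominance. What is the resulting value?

-5

Row 3 is strictly dominated by row 1 (-3>-5, 0>-1, -5>-6); eliminate 3.
Row 2 is strictly dominated by row 1 (-3>-5, 0>-3, -5>-6); eliminate 2.
Column s1 is strictly dominated by s3 for Column (-5<-3); eliminate s1.
Column s2 is strictly dominated by s3 for Column (-5<0); eliminate s2.
Only (1, s3) remains, with payoff -5.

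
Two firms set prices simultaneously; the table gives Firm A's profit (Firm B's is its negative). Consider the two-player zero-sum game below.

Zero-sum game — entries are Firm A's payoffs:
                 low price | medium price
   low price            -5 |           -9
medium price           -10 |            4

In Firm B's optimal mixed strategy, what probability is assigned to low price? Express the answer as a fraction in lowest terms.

Row minima are -9 and -10, so Firm A's maximin is -9; column maxima are -5 and 4, so Firm B's minimax is -5. These differ, so the equilibrium is in mixed strategies.
Let Firm B play low price with probability q. Firm A is indifferent when −5q − 9(1−q) = −10q + 4(1−q), giving q = 13/18.

13/18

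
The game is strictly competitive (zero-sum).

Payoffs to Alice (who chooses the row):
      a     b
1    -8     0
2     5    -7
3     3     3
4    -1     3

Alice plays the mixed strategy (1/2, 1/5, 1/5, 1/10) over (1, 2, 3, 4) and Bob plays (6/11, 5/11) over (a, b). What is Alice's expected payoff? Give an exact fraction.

-35/22

Against (6/11, 5/11), each row's expected payoff is 1: -48/11; 2: -5/11; 3: 3; 4: 9/11.
Taking the (1/2, 1/5, 1/5, 1/10)-weighted average: (1/2)·(-48/11) + (1/5)·(-5/11) + (1/5)·(3) + (1/10)·(9/11) = -35/22.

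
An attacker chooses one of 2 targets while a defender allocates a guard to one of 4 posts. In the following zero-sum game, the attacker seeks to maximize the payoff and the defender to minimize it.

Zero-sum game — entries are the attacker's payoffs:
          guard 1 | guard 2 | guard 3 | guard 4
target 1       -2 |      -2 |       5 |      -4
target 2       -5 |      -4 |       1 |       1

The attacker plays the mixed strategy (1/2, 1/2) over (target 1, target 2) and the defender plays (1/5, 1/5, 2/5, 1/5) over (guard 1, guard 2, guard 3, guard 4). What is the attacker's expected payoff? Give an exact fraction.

-2/5

Against (1/5, 1/5, 2/5, 1/5), each row's expected payoff is target 1: 2/5; target 2: -6/5.
Taking the (1/2, 1/2)-weighted average: (1/2)·(2/5) + (1/2)·(-6/5) = -2/5.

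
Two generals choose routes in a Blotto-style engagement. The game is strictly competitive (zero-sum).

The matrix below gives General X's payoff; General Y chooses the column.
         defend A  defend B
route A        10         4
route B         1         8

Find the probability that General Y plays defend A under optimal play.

4/13

Row minima are 4 and 1, so General X's maximin is 4; column maxima are 10 and 8, so General Y's minimax is 8. These differ, so the equilibrium is in mixed strategies.
Let General Y play defend A with probability q. General X is indifferent when 10q + 4(1−q) = q + 8(1−q), giving q = 4/13.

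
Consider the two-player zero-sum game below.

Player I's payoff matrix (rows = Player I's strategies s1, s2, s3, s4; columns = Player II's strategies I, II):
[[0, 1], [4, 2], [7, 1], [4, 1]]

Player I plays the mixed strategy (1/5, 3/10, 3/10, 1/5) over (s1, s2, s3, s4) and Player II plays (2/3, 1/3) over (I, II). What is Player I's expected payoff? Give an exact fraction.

19/6

Against (2/3, 1/3), each row's expected payoff is s1: 1/3; s2: 10/3; s3: 5; s4: 3.
Taking the (1/5, 3/10, 3/10, 1/5)-weighted average: (1/5)·(1/3) + (3/10)·(10/3) + (3/10)·(5) + (1/5)·(3) = 19/6.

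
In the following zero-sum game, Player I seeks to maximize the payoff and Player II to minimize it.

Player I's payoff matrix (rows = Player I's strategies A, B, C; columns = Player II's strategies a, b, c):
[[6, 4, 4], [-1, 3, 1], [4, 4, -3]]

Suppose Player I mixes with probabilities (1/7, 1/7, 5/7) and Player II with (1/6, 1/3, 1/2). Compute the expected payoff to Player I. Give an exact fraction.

7/6

Against (1/6, 1/3, 1/2), each row's expected payoff is A: 13/3; B: 4/3; C: 1/2.
Taking the (1/7, 1/7, 5/7)-weighted average: (1/7)·(13/3) + (1/7)·(4/3) + (5/7)·(1/2) = 7/6.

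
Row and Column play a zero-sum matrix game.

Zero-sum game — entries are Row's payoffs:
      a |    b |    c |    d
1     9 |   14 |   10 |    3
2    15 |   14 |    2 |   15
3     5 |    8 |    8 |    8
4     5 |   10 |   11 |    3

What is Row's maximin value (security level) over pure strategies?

The worst-case payoff for each row is 1: 3, 2: 2, 3: 5, 4: 3.
The best of these is 5.

5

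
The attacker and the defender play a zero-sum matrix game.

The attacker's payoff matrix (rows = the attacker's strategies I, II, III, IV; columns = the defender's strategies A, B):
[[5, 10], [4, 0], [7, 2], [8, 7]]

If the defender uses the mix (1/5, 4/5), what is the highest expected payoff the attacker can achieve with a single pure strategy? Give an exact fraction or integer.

I: (5)·(1/5) + (10)·(4/5) = 9.
II: (4)·(1/5) + (0)·(4/5) = 4/5.
III: (7)·(1/5) + (2)·(4/5) = 3.
IV: (8)·(1/5) + (7)·(4/5) = 36/5.
The best pure response is I with expected payoff 9.

9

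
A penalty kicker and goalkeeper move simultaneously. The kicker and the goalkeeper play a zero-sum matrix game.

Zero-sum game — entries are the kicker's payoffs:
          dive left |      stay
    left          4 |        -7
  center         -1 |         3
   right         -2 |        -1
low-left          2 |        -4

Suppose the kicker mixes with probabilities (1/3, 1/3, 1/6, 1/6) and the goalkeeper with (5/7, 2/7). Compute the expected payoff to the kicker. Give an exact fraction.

Against (5/7, 2/7), each row's expected payoff is left: 6/7; center: 1/7; right: -12/7; low-left: 2/7.
Taking the (1/3, 1/3, 1/6, 1/6)-weighted average: (1/3)·(6/7) + (1/3)·(1/7) + (1/6)·(-12/7) + (1/6)·(2/7) = 2/21.

2/21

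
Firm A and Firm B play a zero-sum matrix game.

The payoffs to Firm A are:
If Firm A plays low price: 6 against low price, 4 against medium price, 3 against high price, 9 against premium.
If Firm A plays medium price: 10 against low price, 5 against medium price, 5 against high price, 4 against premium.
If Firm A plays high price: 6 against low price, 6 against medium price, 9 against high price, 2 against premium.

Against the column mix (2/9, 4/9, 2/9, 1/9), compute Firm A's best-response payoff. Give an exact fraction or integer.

56/9

low price: (6)·(2/9) + (4)·(4/9) + (3)·(2/9) + (9)·(1/9) = 43/9.
medium price: (10)·(2/9) + (5)·(4/9) + (5)·(2/9) + (4)·(1/9) = 6.
high price: (6)·(2/9) + (6)·(4/9) + (9)·(2/9) + (2)·(1/9) = 56/9.
The best pure response is high price with expected payoff 56/9.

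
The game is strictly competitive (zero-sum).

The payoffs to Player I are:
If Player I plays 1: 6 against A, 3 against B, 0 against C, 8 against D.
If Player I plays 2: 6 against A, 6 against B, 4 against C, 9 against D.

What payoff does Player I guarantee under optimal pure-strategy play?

Row minima: 0, 4 → Player I's maximin is 4.
Column maxima: 6, 6, 4, 9 → Player II's minimax is 4.
They coincide at (2, C), so the value is 4.

4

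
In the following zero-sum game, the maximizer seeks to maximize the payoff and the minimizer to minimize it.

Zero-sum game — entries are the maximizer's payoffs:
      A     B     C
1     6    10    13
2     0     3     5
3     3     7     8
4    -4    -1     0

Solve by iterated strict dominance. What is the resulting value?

Column B is strictly dominated by A for the minimizer (6<10, 0<3, 3<7, -4<-1); eliminate B.
Row 2 is strictly dominated by row 1 (6>0, 13>5); eliminate 2.
Column C is strictly dominated by A for the minimizer (6<13, 3<8, -4<0); eliminate C.
Row 4 is strictly dominated by row 1 (6>-4); eliminate 4.
Row 3 is strictly dominated by row 1 (6>3); eliminate 3.
Only (1, A) remains, with payoff 6.

6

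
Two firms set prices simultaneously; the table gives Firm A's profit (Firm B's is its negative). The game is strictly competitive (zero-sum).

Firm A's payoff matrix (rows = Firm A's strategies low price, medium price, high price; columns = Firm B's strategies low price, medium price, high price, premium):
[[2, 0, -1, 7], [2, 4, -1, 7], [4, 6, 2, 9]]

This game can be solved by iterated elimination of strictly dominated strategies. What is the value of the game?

2

Row low price is strictly dominated by row high price (4>2, 6>0, 2>-1, 9>7); eliminate low price.
Row medium price is strictly dominated by row high price (4>2, 6>4, 2>-1, 9>7); eliminate medium price.
Column medium price is strictly dominated by low price for Firm B (4<6); eliminate medium price.
Column premium is strictly dominated by low price for Firm B (4<9); eliminate premium.
Column low price is strictly dominated by high price for Firm B (2<4); eliminate low price.
Only (high price, high price) remains, with payoff 2.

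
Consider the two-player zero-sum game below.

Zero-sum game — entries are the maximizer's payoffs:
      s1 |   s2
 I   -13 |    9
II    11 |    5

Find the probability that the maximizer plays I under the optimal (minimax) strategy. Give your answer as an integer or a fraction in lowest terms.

Row minima are -13 and 5, so the maximizer's maximin is 5; column maxima are 11 and 9, so the minimizer's minimax is 9. These differ, so the equilibrium is in mixed strategies.
Let the maximizer play I with probability p. The minimizer is indifferent when −13p + 11(1−p) = 9p + 5(1−p), giving p = 3/14.

3/14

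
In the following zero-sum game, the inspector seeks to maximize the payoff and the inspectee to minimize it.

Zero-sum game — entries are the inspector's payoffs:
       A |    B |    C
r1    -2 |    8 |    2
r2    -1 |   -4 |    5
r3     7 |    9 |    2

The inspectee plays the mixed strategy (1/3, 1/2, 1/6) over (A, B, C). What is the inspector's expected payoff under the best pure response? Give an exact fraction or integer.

r1: (-2)·(1/3) + (8)·(1/2) + (2)·(1/6) = 11/3.
r2: (-1)·(1/3) + (-4)·(1/2) + (5)·(1/6) = -3/2.
r3: (7)·(1/3) + (9)·(1/2) + (2)·(1/6) = 43/6.
The best pure response is r3 with expected payoff 43/6.

43/6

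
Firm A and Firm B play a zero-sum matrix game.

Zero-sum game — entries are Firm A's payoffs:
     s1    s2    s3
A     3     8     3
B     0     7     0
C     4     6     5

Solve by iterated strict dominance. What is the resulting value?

4

Column s2 is strictly dominated by s1 for Firm B (3<8, 0<7, 4<6); eliminate s2.
Row B is strictly dominated by row A (3>0, 3>0); eliminate B.
Row A is strictly dominated by row C (4>3, 5>3); eliminate A.
Column s3 is strictly dominated by s1 for Firm B (4<5); eliminate s3.
Only (C, s1) remains, with payoff 4.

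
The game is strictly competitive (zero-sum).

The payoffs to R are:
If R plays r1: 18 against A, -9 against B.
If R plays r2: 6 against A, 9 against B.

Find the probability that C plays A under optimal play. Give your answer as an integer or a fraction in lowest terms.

3/5

Row minima are -9 and 6, so R's maximin is 6; column maxima are 18 and 9, so C's minimax is 9. These differ, so the equilibrium is in mixed strategies.
Let C play A with probability q. R is indifferent when 18q − 9(1−q) = 6q + 9(1−q), giving q = 3/5.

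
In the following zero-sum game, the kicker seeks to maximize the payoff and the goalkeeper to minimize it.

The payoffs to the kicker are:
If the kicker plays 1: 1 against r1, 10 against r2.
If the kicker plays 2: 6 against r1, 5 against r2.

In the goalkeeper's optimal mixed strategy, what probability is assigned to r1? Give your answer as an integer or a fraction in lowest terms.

Row minima are 1 and 5, so the kicker's maximin is 5; column maxima are 6 and 10, so the goalkeeper's minimax is 6. These differ, so the equilibrium is in mixed strategies.
Let the goalkeeper play r1 with probability q. The kicker is indifferent when q + 10(1−q) = 6q + 5(1−q), giving q = 1/2.

1/2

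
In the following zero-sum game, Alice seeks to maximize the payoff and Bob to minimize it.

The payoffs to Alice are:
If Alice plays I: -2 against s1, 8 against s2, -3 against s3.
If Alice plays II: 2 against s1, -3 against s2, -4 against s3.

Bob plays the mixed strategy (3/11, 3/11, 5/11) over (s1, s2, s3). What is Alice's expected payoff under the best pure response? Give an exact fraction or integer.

I: (-2)·(3/11) + (8)·(3/11) + (-3)·(5/11) = 3/11.
II: (2)·(3/11) + (-3)·(3/11) + (-4)·(5/11) = -23/11.
The best pure response is I with expected payoff 3/11.

3/11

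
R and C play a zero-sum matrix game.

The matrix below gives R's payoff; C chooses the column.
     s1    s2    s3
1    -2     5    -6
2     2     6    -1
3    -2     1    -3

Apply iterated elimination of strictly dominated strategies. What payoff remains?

-1

Row 3 is strictly dominated by row 2 (2>-2, 6>1, -1>-3); eliminate 3.
Column s1 is strictly dominated by s3 for C (-6<-2, -1<2); eliminate s1.
Row 1 is strictly dominated by row 2 (6>5, -1>-6); eliminate 1.
Column s2 is strictly dominated by s3 for C (-1<6); eliminate s2.
Only (2, s3) remains, with payoff -1.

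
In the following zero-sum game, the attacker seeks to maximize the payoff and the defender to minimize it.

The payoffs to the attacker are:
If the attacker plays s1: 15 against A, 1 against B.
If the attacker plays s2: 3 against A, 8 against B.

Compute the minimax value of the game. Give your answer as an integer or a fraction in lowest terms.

117/19

Row minima are 1 and 3, so the attacker's maximin is 3; column maxima are 15 and 8, so the defender's minimax is 8. These differ, so the equilibrium is in mixed strategies.
Let the attacker play s1 with probability p. The defender is indifferent when 15p + 3(1−p) = p + 8(1−p), giving p = 5/19.
Let the defender play A with probability q. The attacker is indifferent when 15q + (1−q) = 3q + 8(1−q), giving q = 7/19.
The value is 15·(7/19) + (1)·(12/19) = 117/19.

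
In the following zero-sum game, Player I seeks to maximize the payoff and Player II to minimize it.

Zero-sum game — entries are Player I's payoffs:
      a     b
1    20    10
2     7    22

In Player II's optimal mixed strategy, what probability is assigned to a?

12/25

Row minima are 10 and 7, so Player I's maximin is 10; column maxima are 20 and 22, so Player II's minimax is 20. These differ, so the equilibrium is in mixed strategies.
Let Player II play a with probability q. Player I is indifferent when 20q + 10(1−q) = 7q + 22(1−q), giving q = 12/25.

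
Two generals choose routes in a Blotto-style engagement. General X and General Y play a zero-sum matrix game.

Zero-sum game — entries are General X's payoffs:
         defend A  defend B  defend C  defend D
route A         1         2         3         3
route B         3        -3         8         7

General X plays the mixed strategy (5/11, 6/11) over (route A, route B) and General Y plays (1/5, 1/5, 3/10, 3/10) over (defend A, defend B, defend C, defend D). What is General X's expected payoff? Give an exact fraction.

Against (1/5, 1/5, 3/10, 3/10), each row's expected payoff is route A: 12/5; route B: 9/2.
Taking the (5/11, 6/11)-weighted average: (5/11)·(12/5) + (6/11)·(9/2) = 39/11.

39/11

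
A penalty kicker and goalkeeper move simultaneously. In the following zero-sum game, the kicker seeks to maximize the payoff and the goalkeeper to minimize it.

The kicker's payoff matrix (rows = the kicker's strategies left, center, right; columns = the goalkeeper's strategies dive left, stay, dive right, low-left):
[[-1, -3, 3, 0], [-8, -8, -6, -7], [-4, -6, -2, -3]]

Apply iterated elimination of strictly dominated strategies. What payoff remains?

Row center is strictly dominated by row left (-1>-8, -3>-8, 3>-6, 0>-7); eliminate center.
Row right is strictly dominated by row left (-1>-4, -3>-6, 3>-2, 0>-3); eliminate right.
Column dive left is strictly dominated by stay for the goalkeeper (-3<-1); eliminate dive left.
Column low-left is strictly dominated by stay for the goalkeeper (-3<0); eliminate low-left.
Column dive right is strictly dominated by stay for the goalkeeper (-3<3); eliminate dive right.
Only (left, stay) remains, with payoff -3.

-3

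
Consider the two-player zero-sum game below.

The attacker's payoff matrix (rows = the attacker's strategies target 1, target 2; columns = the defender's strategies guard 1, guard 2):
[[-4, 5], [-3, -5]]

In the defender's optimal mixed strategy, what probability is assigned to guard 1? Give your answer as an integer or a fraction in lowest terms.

Row minima are -4 and -5, so the attacker's maximin is -4; column maxima are -3 and 5, so the defender's minimax is -3. These differ, so the equilibrium is in mixed strategies.
Let the defender play guard 1 with probability q. The attacker is indifferent when −4q + 5(1−q) = −3q − 5(1−q), giving q = 10/11.

10/11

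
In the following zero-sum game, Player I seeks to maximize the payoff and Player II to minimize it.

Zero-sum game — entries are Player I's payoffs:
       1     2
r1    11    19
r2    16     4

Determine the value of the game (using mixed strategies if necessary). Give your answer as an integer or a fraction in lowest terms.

Row minima are 11 and 4, so Player I's maximin is 11; column maxima are 16 and 19, so Player II's minimax is 16. These differ, so the equilibrium is in mixed strategies.
Let Player I play r1 with probability p. Player II is indifferent when 11p + 16(1−p) = 19p + 4(1−p), giving p = 3/5.
Let Player II play 1 with probability q. Player I is indifferent when 11q + 19(1−q) = 16q + 4(1−q), giving q = 3/4.
The value is 11·(3/4) + (19)·(1/4) = 13.

13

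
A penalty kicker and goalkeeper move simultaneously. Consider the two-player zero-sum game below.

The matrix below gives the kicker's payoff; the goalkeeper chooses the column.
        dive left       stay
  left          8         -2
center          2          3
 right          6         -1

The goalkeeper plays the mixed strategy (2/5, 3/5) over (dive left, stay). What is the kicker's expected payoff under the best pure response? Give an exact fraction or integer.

left: (8)·(2/5) + (-2)·(3/5) = 2.
center: (2)·(2/5) + (3)·(3/5) = 13/5.
right: (6)·(2/5) + (-1)·(3/5) = 9/5.
The best pure response is center with expected payoff 13/5.

13/5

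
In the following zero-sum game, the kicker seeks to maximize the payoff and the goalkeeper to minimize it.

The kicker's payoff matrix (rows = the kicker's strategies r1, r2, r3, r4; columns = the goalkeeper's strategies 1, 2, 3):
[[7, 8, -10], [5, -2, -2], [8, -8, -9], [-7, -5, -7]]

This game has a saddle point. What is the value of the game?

Row minima: -10, -2, -9, -7 → the kicker's maximin is -2.
Column maxima: 8, 8, -2 → the goalkeeper's minimax is -2.
They coincide at (r2, 3), so the value is -2.

-2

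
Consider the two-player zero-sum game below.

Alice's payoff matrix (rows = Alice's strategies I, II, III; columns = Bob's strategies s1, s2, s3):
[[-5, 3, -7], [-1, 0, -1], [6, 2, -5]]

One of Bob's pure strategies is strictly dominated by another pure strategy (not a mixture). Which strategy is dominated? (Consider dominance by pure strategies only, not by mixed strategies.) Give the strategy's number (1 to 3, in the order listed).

Bob prefers columns that give Alice less. Compare s2 with s3: -7 < 3, -1 < 0, -5 < 2.
So s3 strictly dominates s2 for Bob; s2 is strictly dominated.

2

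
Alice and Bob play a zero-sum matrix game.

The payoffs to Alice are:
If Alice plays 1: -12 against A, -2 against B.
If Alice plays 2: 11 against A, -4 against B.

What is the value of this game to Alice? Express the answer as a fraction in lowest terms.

Row minima are -12 and -4, so Alice's maximin is -4; column maxima are 11 and -2, so Bob's minimax is -2. These differ, so the equilibrium is in mixed strategies.
Let Alice play 1 with probability p. Bob is indifferent when −12p + 11(1−p) = −2p − 4(1−p), giving p = 3/5.
Let Bob play A with probability q. Alice is indifferent when −12q − 2(1−q) = 11q − 4(1−q), giving q = 2/25.
The value is -12·(2/25) + (-2)·(23/25) = -14/5.

-14/5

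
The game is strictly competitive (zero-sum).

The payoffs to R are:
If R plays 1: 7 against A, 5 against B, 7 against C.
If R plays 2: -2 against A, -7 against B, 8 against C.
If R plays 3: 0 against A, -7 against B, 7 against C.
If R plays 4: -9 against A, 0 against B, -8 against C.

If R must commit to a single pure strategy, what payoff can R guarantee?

5

The worst-case payoff for each row is 1: 5, 2: -7, 3: -7, 4: -9.
The best of these is 5.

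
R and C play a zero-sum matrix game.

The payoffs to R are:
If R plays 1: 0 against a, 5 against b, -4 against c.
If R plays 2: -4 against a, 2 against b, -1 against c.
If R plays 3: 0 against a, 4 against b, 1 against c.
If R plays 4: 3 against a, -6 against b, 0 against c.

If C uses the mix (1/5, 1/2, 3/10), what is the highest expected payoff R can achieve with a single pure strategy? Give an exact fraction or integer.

1: (0)·(1/5) + (5)·(1/2) + (-4)·(3/10) = 13/10.
2: (-4)·(1/5) + (2)·(1/2) + (-1)·(3/10) = -1/10.
3: (0)·(1/5) + (4)·(1/2) + (1)·(3/10) = 23/10.
4: (3)·(1/5) + (-6)·(1/2) + (0)·(3/10) = -12/5.
The best pure response is 3 with expected payoff 23/10.

23/10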